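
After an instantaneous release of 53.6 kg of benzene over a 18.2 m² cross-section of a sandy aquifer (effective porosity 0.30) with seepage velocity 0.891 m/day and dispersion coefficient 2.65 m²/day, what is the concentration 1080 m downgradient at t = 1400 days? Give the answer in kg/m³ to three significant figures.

For an instantaneous plane source, C(x,t) = M/(n_e·A·√(4πDt)) · exp(−(x−vt)²/(4Dt)), with n_e·A the pore (flow) area.
Plume center vt = 0.891 × 1400 = 1247.4 m, so the well at 1080 m is 167.4 m upgradient of the peak.
√(4πDt) = 215.9 m, giving peak height M/(n_e·A·√(4πDt)) = 53.6/(0.30 × 18.2 × 215.9) = 0.04547 kg/m³.
(x−vt)²/(4Dt) = (-167.4)²/(4 × 2.65 × 1400) = 1.888; exp(−1.888) = 0.1514.
C = 0.04547 × 0.1514 = 0.00688 kg/m³.

0.00688 kg/m³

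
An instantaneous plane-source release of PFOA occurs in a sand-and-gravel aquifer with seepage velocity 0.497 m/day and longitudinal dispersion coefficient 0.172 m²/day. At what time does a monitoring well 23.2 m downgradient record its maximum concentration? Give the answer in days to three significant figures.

For the 1D instantaneous-source solution, setting ∂C/∂t = 0 at fixed x gives v²t² + 2Dt − x² = 0, so t = (√(D² + v²x²) − D)/v².
√(D² + v²x²) = √(0.172² + 0.497² × 23.2²) = 11.53; v² = 0.247009.
t = (11.53 − 0.172)/0.247009 = 46.0 days (vs. the pure-advection estimate x/v = 46.7 d).

46.0 days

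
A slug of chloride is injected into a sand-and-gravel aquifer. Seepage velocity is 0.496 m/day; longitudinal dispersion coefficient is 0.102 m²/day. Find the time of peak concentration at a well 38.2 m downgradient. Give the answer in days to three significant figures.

For the 1D instantaneous-source solution, setting ∂C/∂t = 0 at fixed x gives v²t² + 2Dt − x² = 0, so t = (√(D² + v²x²) − D)/v².
√(D² + v²x²) = √(0.102² + 0.496² × 38.2²) = 18.95; v² = 0.246016.
t = (18.95 − 0.102)/0.246016 = 76.6 days (vs. the pure-advection estimate x/v = 77.0 d).

76.6 days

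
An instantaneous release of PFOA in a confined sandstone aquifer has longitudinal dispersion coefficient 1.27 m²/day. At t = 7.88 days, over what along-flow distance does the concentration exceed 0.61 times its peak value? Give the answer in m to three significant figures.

The plume is Gaussian with σ = √(2Dt) = √(2 × 1.27 × 7.88) = 4.474 m.
C/C_peak = exp(−Δx²/(2σ²)) = 0.61 ⇒ Δx = σ·√(−2 ln 0.61) = 4.474 × 0.9943 = 4.448 m.
Width = 2Δx = 8.90 m.

8.90 m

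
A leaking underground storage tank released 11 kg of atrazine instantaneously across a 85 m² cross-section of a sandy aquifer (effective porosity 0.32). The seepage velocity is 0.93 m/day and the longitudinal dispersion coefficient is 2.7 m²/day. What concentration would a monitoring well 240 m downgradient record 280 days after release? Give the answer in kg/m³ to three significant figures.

For an instantaneous plane source, C(x,t) = M/(n_e·A·√(4πDt)) · exp(−(x−vt)²/(4Dt)), with n_e·A the pore (flow) area.
Plume center vt = 0.93 × 280 = 260.4 m, so the well at 240 m is 20.4 m upgradient of the peak.
√(4πDt) = 97.47 m, giving peak height M/(n_e·A·√(4πDt)) = 11/(0.32 × 85 × 97.47) = 0.004149 kg/m³.
(x−vt)²/(4Dt) = (-20.4)²/(4 × 2.7 × 280) = 0.1376; exp(−0.1376) = 0.8714.
C = 0.004149 × 0.8714 = 0.00362 kg/m³.

0.00362 kg/m³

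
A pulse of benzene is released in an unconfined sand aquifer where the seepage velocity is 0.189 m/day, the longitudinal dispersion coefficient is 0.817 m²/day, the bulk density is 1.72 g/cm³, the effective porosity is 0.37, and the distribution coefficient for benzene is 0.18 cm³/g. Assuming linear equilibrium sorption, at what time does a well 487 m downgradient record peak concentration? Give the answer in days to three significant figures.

Retardation factor R = 1 + ρ_b·K_d/n = 1 + 1.72 × 0.18/0.37 = 1.837.
Sorption retards both mechanisms: v_R = v/R = 0.1029 m/day, D_R = D/R = 0.4447 m²/day.
Peak time from v_R²t² + 2D_R t − x² = 0: t = (√(D_R² + v_R²x²) − D_R)/v_R².
√(D_R² + v_R²x²) = √(0.4447² + 0.1029² × 487²) = 50.11; v_R² = 0.01059.
t = (50.11 − 0.4447)/0.01059 = 4690 days.

4690 days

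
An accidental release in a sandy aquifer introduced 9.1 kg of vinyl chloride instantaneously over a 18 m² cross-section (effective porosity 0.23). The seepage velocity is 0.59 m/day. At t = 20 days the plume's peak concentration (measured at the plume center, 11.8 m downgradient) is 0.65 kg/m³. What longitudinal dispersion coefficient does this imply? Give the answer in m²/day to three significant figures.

0.0455 m²/day

At the plume center C_max = M/(n_e·A·√(4πDt)), so D = M²/(4πt·(n_e·A·C_max)²).
n_e·A·C_max = 0.23 × 18 × 0.65 = 2.691 kg/m.
D = 9.1²/(4π × 20 × 2.691²) = 0.0455 m²/day.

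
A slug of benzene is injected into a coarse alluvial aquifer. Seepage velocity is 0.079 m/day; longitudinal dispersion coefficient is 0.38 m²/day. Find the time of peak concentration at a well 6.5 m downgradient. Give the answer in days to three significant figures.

For the 1D instantaneous-source solution, setting ∂C/∂t = 0 at fixed x gives v²t² + 2Dt − x² = 0, so t = (√(D² + v²x²) − D)/v².
√(D² + v²x²) = √(0.38² + 0.079² × 6.5²) = 0.6388; v² = 0.006241.
t = (0.6388 − 0.38)/0.006241 = 41.5 days (vs. the pure-advection estimate x/v = 82.3 d).

41.5 days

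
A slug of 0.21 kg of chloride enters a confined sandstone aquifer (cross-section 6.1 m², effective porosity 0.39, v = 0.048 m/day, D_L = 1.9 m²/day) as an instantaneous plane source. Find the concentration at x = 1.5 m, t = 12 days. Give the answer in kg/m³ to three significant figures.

For an instantaneous plane source, C(x,t) = M/(n_e·A·√(4πDt)) · exp(−(x−vt)²/(4Dt)), with n_e·A the pore (flow) area.
Plume center vt = 0.048 × 12 = 0.576 m, so the well at 1.5 m is 0.924 m downgradient of the peak.
√(4πDt) = 16.93 m, giving peak height M/(n_e·A·√(4πDt)) = 0.21/(0.39 × 6.1 × 16.93) = 0.005214 kg/m³.
(x−vt)²/(4Dt) = (0.924)²/(4 × 1.9 × 12) = 0.009362; exp(−0.009362) = 0.9907.
C = 0.005214 × 0.9907 = 0.00517 kg/m³.

0.00517 kg/m³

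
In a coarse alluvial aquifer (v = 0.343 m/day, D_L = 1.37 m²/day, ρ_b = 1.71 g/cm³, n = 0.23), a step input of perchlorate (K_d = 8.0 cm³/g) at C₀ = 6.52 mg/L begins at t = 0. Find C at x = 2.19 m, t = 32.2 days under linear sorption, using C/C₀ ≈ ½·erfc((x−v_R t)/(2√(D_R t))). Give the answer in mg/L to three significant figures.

Retardation factor R = 1 + ρ_b·K_d/n = 1 + 1.71 × 8.0/0.23 = 60.48.
Sorption retards both mechanisms: v_R = v/R = 0.005671 m/day, D_R = D/R = 0.02265 m²/day.
v_R·t = 0.005671 × 32.2 = 0.1826062 m; 2√(D_R t) = 1.708 m; argument = (2.19 − 0.1826062)/1.708 = 1.175.
C = C₀ × ½·erfc(1.175) = 6.52 × 0.04829 = 0.315 mg/L.

0.315 mg/L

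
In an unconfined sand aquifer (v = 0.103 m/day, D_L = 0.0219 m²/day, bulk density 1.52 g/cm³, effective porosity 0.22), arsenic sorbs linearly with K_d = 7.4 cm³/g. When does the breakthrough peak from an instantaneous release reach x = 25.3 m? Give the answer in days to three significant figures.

Retardation factor R = 1 + ρ_b·K_d/n = 1 + 1.52 × 7.4/0.22 = 52.13.
Sorption retards both mechanisms: v_R = v/R = 0.001976 m/day, D_R = D/R = 0.0004201 m²/day.
Peak time from v_R²t² + 2D_R t − x² = 0: t = (√(D_R² + v_R²x²) − D_R)/v_R².
√(D_R² + v_R²x²) = √(0.0004201² + 0.001976² × 25.3²) = 0.04999; v_R² = 3.905e-06.
t = (0.04999 − 0.0004201)/3.905e-06 = 12700 days.

12700 days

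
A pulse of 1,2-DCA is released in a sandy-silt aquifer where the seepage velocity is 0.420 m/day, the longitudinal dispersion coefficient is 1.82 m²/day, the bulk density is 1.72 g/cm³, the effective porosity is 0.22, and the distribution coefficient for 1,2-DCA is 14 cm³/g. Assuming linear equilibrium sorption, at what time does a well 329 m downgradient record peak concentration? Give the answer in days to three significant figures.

Retardation factor R = 1 + ρ_b·K_d/n = 1 + 1.72 × 14/0.22 = 110.5.
Sorption retards both mechanisms: v_R = v/R = 0.003801 m/day, D_R = D/R = 0.01647 m²/day.
Peak time from v_R²t² + 2D_R t − x² = 0: t = (√(D_R² + v_R²x²) − D_R)/v_R².
√(D_R² + v_R²x²) = √(0.01647² + 0.003801² × 329²) = 1.251; v_R² = 1.445e-05.
t = (1.251 − 0.01647)/1.445e-05 = 85400 days.

85400 days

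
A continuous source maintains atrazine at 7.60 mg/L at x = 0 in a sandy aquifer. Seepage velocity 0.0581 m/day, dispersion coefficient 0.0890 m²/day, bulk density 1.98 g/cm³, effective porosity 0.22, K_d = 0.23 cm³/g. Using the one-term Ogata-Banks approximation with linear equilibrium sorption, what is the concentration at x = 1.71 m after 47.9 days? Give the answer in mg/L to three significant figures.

Retardation factor R = 1 + ρ_b·K_d/n = 1 + 1.98 × 0.23/0.22 = 3.070.
Sorption retards both mechanisms: v_R = v/R = 0.01893 m/day, D_R = D/R = 0.02899 m²/day.
v_R·t = 0.01893 × 47.9 = 0.906747 m; 2√(D_R t) = 2.357 m; argument = (1.71 − 0.906747)/2.357 = 0.3408.
C = C₀ × ½·erfc(0.3408) = 7.60 × 0.3149 = 2.39 mg/L.

2.39 mg/L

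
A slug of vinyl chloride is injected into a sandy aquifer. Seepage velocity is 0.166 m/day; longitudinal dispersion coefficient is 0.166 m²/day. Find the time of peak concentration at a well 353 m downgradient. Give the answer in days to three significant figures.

2120 days

For the 1D instantaneous-source solution, setting ∂C/∂t = 0 at fixed x gives v²t² + 2Dt − x² = 0, so t = (√(D² + v²x²) − D)/v².
√(D² + v²x²) = √(0.166² + 0.166² × 353²) = 58.60; v² = 0.027556.
t = (58.60 − 0.166)/0.027556 = 2120 days (vs. the pure-advection estimate x/v = 2130 d).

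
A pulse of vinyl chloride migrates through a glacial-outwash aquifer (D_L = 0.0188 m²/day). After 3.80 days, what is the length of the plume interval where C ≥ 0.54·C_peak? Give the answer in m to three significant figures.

The plume is Gaussian with σ = √(2Dt) = √(2 × 0.0188 × 3.80) = 0.3780 m.
C/C_peak = exp(−Δx²/(2σ²)) = 0.54 ⇒ Δx = σ·√(−2 ln 0.54) = 0.3780 × 1.110 = 0.4196 m.
Width = 2Δx = 0.839 m.

0.839 m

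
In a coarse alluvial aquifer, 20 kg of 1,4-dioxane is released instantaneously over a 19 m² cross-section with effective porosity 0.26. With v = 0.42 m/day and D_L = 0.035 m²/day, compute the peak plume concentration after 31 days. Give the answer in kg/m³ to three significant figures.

The peak of an instantaneous 1D plume sits at x = vt; there the Gaussian factor is 1 and C_max = M/(n_e·A·√(4πDt)), where n_e·A is the pore area the mass is dissolved in.
√(4πDt) = √(4π × 0.035 × 31) = 3.692 m, so C_max = 20/(0.26 × 19 × 3.692) = 1.10 kg/m³.

1.10 kg/m³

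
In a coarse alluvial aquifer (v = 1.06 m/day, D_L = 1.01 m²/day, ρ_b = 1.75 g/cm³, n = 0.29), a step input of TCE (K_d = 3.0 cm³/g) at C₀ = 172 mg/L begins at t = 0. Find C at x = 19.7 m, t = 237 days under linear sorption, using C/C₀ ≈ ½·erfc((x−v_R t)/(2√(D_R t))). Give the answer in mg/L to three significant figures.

Retardation factor R = 1 + ρ_b·K_d/n = 1 + 1.75 × 3.0/0.29 = 19.10.
Sorption retards both mechanisms: v_R = v/R = 0.05550 m/day, D_R = D/R = 0.05288 m²/day.
v_R·t = 0.05550 × 237 = 13.1535 m; 2√(D_R t) = 7.080 m; argument = (19.7 − 13.1535)/7.080 = 0.9246.
C = C₀ × ½·erfc(0.9246) = 172 × 0.09551 = 16.4 mg/L.

16.4 mg/L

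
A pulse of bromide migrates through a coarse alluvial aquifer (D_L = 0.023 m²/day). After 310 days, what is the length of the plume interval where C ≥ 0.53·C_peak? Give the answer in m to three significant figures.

8.51 m

The plume is Gaussian with σ = √(2Dt) = √(2 × 0.023 × 310) = 3.776 m.
C/C_peak = exp(−Δx²/(2σ²)) = 0.53 ⇒ Δx = σ·√(−2 ln 0.53) = 3.776 × 1.127 = 4.256 m.
Width = 2Δx = 8.51 m.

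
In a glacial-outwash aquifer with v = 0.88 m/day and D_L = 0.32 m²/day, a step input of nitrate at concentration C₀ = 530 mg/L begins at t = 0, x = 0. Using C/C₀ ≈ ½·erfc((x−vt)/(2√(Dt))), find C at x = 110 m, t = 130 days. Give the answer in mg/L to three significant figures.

363 mg/L

For a continuous step input, C/C₀ ≈ ½·erfc((x−vt)/(2√(Dt))).
vt = 0.88 × 130 = 114.4 m and 2√(Dt) = 2√(0.32 × 130) = 12.90 m.
Argument (x−vt)/(2√(Dt)) = (110 − 114.4)/12.90 = -0.3411; ½·erfc(-0.3411) = 0.6852.
C = 530 × 0.6852 = 363 mg/L.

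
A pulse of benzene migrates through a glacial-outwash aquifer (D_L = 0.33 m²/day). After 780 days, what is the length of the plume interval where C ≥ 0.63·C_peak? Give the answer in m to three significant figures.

The plume is Gaussian with σ = √(2Dt) = √(2 × 0.33 × 780) = 22.69 m.
C/C_peak = exp(−Δx²/(2σ²)) = 0.63 ⇒ Δx = σ·√(−2 ln 0.63) = 22.69 × 0.9613 = 21.81 m.
Width = 2Δx = 43.6 m.

43.6 m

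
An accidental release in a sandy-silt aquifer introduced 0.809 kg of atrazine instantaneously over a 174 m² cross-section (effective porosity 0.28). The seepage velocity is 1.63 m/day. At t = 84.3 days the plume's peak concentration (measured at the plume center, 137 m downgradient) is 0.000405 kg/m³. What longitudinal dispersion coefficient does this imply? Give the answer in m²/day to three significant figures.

At the plume center C_max = M/(n_e·A·√(4πDt)), so D = M²/(4πt·(n_e·A·C_max)²).
n_e·A·C_max = 0.28 × 174 × 0.000405 = 0.01973 kg/m.
D = 0.809²/(4π × 84.3 × 0.01973²) = 1.59 m²/day.

1.59 m²/day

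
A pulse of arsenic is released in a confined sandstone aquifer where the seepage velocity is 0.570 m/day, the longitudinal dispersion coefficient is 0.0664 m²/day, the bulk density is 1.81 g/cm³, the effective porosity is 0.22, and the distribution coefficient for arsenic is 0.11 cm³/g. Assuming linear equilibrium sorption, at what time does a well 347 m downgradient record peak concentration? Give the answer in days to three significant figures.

1160 days

Retardation factor R = 1 + ρ_b·K_d/n = 1 + 1.81 × 0.11/0.22 = 1.905.
Sorption retards both mechanisms: v_R = v/R = 0.2992 m/day, D_R = D/R = 0.03486 m²/day.
Peak time from v_R²t² + 2D_R t − x² = 0: t = (√(D_R² + v_R²x²) − D_R)/v_R².
√(D_R² + v_R²x²) = √(0.03486² + 0.2992² × 347²) = 103.8; v_R² = 0.08952.
t = (103.8 − 0.03486)/0.08952 = 1160 days.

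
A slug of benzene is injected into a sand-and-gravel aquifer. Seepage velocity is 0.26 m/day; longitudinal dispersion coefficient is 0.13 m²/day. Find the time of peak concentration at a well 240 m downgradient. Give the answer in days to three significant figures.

921 days

For the 1D instantaneous-source solution, setting ∂C/∂t = 0 at fixed x gives v²t² + 2Dt − x² = 0, so t = (√(D² + v²x²) − D)/v².
√(D² + v²x²) = √(0.13² + 0.26² × 240²) = 62.40; v² = 0.0676.
t = (62.40 − 0.13)/0.0676 = 921 days (vs. the pure-advection estimate x/v = 923 d).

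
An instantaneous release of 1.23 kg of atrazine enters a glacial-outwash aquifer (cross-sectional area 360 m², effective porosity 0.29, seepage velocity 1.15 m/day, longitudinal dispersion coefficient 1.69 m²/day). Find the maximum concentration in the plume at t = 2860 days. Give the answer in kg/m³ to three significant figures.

The peak of an instantaneous 1D plume sits at x = vt; there the Gaussian factor is 1 and C_max = M/(n_e·A·√(4πDt)), where n_e·A is the pore area the mass is dissolved in.
√(4πDt) = √(4π × 1.69 × 2860) = 246.5 m, so C_max = 1.23/(0.29 × 360 × 246.5) = 4.78e-05 kg/m³.

4.78e-05 kg/m³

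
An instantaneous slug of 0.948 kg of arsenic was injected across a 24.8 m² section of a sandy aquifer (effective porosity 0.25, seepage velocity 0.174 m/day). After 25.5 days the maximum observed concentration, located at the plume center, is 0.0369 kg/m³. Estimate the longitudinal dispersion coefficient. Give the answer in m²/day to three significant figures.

At the plume center C_max = M/(n_e·A·√(4πDt)), so D = M²/(4πt·(n_e·A·C_max)²).
n_e·A·C_max = 0.25 × 24.8 × 0.0369 = 0.2288 kg/m.
D = 0.948²/(4π × 25.5 × 0.2288²) = 0.0536 m²/day.

0.0536 m²/day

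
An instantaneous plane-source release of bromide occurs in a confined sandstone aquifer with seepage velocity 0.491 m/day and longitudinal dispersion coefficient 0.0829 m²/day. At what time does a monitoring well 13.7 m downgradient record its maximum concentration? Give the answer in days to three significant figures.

For the 1D instantaneous-source solution, setting ∂C/∂t = 0 at fixed x gives v²t² + 2Dt − x² = 0, so t = (√(D² + v²x²) − D)/v².
√(D² + v²x²) = √(0.0829² + 0.491² × 13.7²) = 6.727; v² = 0.241081.
t = (6.727 − 0.0829)/0.241081 = 27.6 days (vs. the pure-advection estimate x/v = 27.9 d).

27.6 days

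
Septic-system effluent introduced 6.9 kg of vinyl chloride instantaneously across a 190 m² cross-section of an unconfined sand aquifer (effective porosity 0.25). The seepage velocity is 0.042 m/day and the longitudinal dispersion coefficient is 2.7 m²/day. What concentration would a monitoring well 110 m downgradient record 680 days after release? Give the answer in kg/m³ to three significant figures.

For an instantaneous plane source, C(x,t) = M/(n_e·A·√(4πDt)) · exp(−(x−vt)²/(4Dt)), with n_e·A the pore (flow) area.
Plume center vt = 0.042 × 680 = 28.56 m, so the well at 110 m is 81.44 m downgradient of the peak.
√(4πDt) = 151.9 m, giving peak height M/(n_e·A·√(4πDt)) = 6.9/(0.25 × 190 × 151.9) = 0.0009563 kg/m³.
(x−vt)²/(4Dt) = (81.44)²/(4 × 2.7 × 680) = 0.9031; exp(−0.9031) = 0.4053.
C = 0.0009563 × 0.4053 = 0.000388 kg/m³.

0.000388 kg/m³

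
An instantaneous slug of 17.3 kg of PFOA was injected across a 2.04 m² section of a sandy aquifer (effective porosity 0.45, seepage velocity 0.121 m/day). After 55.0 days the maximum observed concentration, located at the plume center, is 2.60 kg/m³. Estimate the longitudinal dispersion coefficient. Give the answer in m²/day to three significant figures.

At the plume center C_max = M/(n_e·A·√(4πDt)), so D = M²/(4πt·(n_e·A·C_max)²).
n_e·A·C_max = 0.45 × 2.04 × 2.60 = 2.387 kg/m.
D = 17.3²/(4π × 55.0 × 2.387²) = 0.0760 m²/day.

0.0760 m²/day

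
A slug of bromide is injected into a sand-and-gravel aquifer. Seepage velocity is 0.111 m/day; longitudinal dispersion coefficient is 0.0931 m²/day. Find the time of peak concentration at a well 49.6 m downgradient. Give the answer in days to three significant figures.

For the 1D instantaneous-source solution, setting ∂C/∂t = 0 at fixed x gives v²t² + 2Dt − x² = 0, so t = (√(D² + v²x²) − D)/v².
√(D² + v²x²) = √(0.0931² + 0.111² × 49.6²) = 5.506; v² = 0.012321.
t = (5.506 − 0.0931)/0.012321 = 439 days (vs. the pure-advection estimate x/v = 447 d).

439 days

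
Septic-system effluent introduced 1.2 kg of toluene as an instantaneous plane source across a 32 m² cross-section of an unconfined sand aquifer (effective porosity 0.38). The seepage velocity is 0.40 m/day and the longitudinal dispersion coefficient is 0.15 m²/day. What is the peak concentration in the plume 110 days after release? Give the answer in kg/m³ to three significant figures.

0.00685 kg/m³

The peak of an instantaneous 1D plume sits at x = vt; there the Gaussian factor is 1 and C_max = M/(n_e·A·√(4πDt)), where n_e·A is the pore area the mass is dissolved in.
√(4πDt) = √(4π × 0.15 × 110) = 14.40 m, so C_max = 1.2/(0.38 × 32 × 14.40) = 0.00685 kg/m³.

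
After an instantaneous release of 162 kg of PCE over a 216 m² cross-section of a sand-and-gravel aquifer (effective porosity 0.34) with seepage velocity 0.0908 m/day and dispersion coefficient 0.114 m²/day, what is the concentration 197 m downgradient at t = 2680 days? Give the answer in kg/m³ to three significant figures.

0.00614 kg/m³

For an instantaneous plane source, C(x,t) = M/(n_e·A·√(4πDt)) · exp(−(x−vt)²/(4Dt)), with n_e·A the pore (flow) area.
Plume center vt = 0.0908 × 2680 = 243.344 m, so the well at 197 m is 46.344 m upgradient of the peak.
√(4πDt) = 61.96 m, giving peak height M/(n_e·A·√(4πDt)) = 162/(0.34 × 216 × 61.96) = 0.03560 kg/m³.
(x−vt)²/(4Dt) = (-46.344)²/(4 × 0.114 × 2680) = 1.757; exp(−1.757) = 0.1726.
C = 0.03560 × 0.1726 = 0.00614 kg/m³.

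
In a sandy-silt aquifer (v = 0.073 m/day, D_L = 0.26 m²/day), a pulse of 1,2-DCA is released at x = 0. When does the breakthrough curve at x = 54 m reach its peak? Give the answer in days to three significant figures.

For the 1D instantaneous-source solution, setting ∂C/∂t = 0 at fixed x gives v²t² + 2Dt − x² = 0, so t = (√(D² + v²x²) − D)/v².
√(D² + v²x²) = √(0.26² + 0.073² × 54²) = 3.951; v² = 0.005329.
t = (3.951 − 0.26)/0.005329 = 693 days (vs. the pure-advection estimate x/v = 740 d).

693 days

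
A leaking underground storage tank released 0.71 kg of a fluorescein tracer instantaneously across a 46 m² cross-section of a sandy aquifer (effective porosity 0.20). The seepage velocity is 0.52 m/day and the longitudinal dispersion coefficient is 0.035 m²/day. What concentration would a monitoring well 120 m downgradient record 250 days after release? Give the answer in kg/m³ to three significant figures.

For an instantaneous plane source, C(x,t) = M/(n_e·A·√(4πDt)) · exp(−(x−vt)²/(4Dt)), with n_e·A the pore (flow) area.
Plume center vt = 0.52 × 250 = 130 m, so the well at 120 m is 10 m upgradient of the peak.
√(4πDt) = 10.49 m, giving peak height M/(n_e·A·√(4πDt)) = 0.71/(0.20 × 46 × 10.49) = 0.007357 kg/m³.
(x−vt)²/(4Dt) = (-10)²/(4 × 0.035 × 250) = 2.857; exp(−2.857) = 0.05744.
C = 0.007357 × 0.05744 = 0.000423 kg/m³.

0.000423 kg/m³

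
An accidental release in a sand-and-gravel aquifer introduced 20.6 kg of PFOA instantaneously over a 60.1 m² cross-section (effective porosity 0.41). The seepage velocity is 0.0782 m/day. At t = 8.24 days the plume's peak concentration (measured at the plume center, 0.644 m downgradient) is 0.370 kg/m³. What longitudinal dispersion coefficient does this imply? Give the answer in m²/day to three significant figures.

0.0493 m²/day

At the plume center C_max = M/(n_e·A·√(4πDt)), so D = M²/(4πt·(n_e·A·C_max)²).
n_e·A·C_max = 0.41 × 60.1 × 0.370 = 9.117 kg/m.
D = 20.6²/(4π × 8.24 × 9.117²) = 0.0493 m²/day.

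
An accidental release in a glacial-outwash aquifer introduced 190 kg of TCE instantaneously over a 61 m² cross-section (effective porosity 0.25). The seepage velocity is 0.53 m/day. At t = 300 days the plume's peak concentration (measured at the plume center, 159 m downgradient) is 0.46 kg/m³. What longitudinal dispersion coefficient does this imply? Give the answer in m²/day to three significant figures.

At the plume center C_max = M/(n_e·A·√(4πDt)), so D = M²/(4πt·(n_e·A·C_max)²).
n_e·A·C_max = 0.25 × 61 × 0.46 = 7.015 kg/m.
D = 190²/(4π × 300 × 7.015²) = 0.195 m²/day.

0.195 m²/day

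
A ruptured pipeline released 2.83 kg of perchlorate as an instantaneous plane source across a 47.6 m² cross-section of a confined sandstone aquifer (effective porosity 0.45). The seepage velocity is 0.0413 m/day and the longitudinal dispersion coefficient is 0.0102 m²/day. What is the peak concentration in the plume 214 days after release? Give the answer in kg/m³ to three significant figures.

0.0252 kg/m³

The peak of an instantaneous 1D plume sits at x = vt; there the Gaussian factor is 1 and C_max = M/(n_e·A·√(4πDt)), where n_e·A is the pore area the mass is dissolved in.
√(4πDt) = √(4π × 0.0102 × 214) = 5.237 m, so C_max = 2.83/(0.45 × 47.6 × 5.237) = 0.0252 kg/m³.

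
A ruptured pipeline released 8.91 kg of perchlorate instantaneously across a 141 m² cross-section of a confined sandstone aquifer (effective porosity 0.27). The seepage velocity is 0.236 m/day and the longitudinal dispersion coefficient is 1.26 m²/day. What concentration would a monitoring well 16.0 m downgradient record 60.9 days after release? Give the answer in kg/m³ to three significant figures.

For an instantaneous plane source, C(x,t) = M/(n_e·A·√(4πDt)) · exp(−(x−vt)²/(4Dt)), with n_e·A the pore (flow) area.
Plume center vt = 0.236 × 60.9 = 14.3724 m, so the well at 16.0 m is 1.6276 m downgradient of the peak.
√(4πDt) = 31.05 m, giving peak height M/(n_e·A·√(4πDt)) = 8.91/(0.27 × 141 × 31.05) = 0.007538 kg/m³.
(x−vt)²/(4Dt) = (1.6276)²/(4 × 1.26 × 60.9) = 0.008631; exp(−0.008631) = 0.9914.
C = 0.007538 × 0.9914 = 0.00747 kg/m³.

0.00747 kg/m³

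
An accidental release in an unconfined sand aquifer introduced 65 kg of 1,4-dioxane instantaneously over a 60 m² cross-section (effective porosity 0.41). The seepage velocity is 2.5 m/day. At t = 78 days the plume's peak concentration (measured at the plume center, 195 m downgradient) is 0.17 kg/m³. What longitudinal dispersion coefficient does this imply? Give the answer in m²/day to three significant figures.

At the plume center C_max = M/(n_e·A·√(4πDt)), so D = M²/(4πt·(n_e·A·C_max)²).
n_e·A·C_max = 0.41 × 60 × 0.17 = 4.182 kg/m.
D = 65²/(4π × 78 × 4.182²) = 0.246 m²/day.

0.246 m²/day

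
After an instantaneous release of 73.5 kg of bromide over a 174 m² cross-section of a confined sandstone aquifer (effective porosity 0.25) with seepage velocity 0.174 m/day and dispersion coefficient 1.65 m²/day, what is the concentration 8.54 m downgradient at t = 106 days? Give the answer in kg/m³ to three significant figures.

0.0313 kg/m³

For an instantaneous plane source, C(x,t) = M/(n_e·A·√(4πDt)) · exp(−(x−vt)²/(4Dt)), with n_e·A the pore (flow) area.
Plume center vt = 0.174 × 106 = 18.444 m, so the well at 8.54 m is 9.904 m upgradient of the peak.
√(4πDt) = 46.88 m, giving peak height M/(n_e·A·√(4πDt)) = 73.5/(0.25 × 174 × 46.88) = 0.03604 kg/m³.
(x−vt)²/(4Dt) = (-9.904)²/(4 × 1.65 × 106) = 0.1402; exp(−0.1402) = 0.8692.
C = 0.03604 × 0.8692 = 0.0313 kg/m³.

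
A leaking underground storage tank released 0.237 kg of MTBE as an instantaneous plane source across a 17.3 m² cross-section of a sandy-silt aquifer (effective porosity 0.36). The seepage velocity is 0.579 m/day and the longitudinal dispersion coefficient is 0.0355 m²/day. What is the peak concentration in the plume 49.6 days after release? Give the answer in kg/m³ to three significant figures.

The peak of an instantaneous 1D plume sits at x = vt; there the Gaussian factor is 1 and C_max = M/(n_e·A·√(4πDt)), where n_e·A is the pore area the mass is dissolved in.
√(4πDt) = √(4π × 0.0355 × 49.6) = 4.704 m, so C_max = 0.237/(0.36 × 17.3 × 4.704) = 0.00809 kg/m³.

0.00809 kg/m³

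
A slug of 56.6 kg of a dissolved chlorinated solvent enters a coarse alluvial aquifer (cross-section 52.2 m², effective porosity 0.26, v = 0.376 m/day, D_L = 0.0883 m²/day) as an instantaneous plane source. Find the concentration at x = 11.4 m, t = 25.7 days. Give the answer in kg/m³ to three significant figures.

For an instantaneous plane source, C(x,t) = M/(n_e·A·√(4πDt)) · exp(−(x−vt)²/(4Dt)), with n_e·A the pore (flow) area.
Plume center vt = 0.376 × 25.7 = 9.6632 m, so the well at 11.4 m is 1.7368 m downgradient of the peak.
√(4πDt) = 5.340 m, giving peak height M/(n_e·A·√(4πDt)) = 56.6/(0.26 × 52.2 × 5.340) = 0.7810 kg/m³.
(x−vt)²/(4Dt) = (1.7368)²/(4 × 0.0883 × 25.7) = 0.3323; exp(−0.3323) = 0.7173.
C = 0.7810 × 0.7173 = 0.560 kg/m³.

0.560 kg/m³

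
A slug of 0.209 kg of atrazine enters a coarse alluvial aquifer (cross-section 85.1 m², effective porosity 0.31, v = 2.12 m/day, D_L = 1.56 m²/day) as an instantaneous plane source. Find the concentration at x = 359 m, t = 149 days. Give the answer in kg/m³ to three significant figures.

1.98e-05 kg/m³

For an instantaneous plane source, C(x,t) = M/(n_e·A·√(4πDt)) · exp(−(x−vt)²/(4Dt)), with n_e·A the pore (flow) area.
Plume center vt = 2.12 × 149 = 315.88 m, so the well at 359 m is 43.12 m downgradient of the peak.
√(4πDt) = 54.05 m, giving peak height M/(n_e·A·√(4πDt)) = 0.209/(0.31 × 85.1 × 54.05) = 0.0001466 kg/m³.
(x−vt)²/(4Dt) = (43.12)²/(4 × 1.56 × 149) = 2.000; exp(−2.000) = 0.1353.
C = 0.0001466 × 0.1353 = 1.98e-05 kg/m³.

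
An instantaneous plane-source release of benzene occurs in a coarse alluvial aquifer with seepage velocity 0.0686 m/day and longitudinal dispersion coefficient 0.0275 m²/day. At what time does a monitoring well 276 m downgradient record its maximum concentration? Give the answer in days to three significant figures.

4020 days

For the 1D instantaneous-source solution, setting ∂C/∂t = 0 at fixed x gives v²t² + 2Dt − x² = 0, so t = (√(D² + v²x²) − D)/v².
√(D² + v²x²) = √(0.0275² + 0.0686² × 276²) = 18.93; v² = 0.00470596.
t = (18.93 − 0.0275)/0.00470596 = 4020 days (vs. the pure-advection estimate x/v = 4020 d).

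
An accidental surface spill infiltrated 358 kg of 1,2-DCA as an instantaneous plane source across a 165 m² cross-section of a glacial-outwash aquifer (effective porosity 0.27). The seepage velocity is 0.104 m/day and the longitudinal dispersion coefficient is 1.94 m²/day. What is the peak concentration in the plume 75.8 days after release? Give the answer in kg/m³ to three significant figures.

0.187 kg/m³

The peak of an instantaneous 1D plume sits at x = vt; there the Gaussian factor is 1 and C_max = M/(n_e·A·√(4πDt)), where n_e·A is the pore area the mass is dissolved in.
√(4πDt) = √(4π × 1.94 × 75.8) = 42.99 m, so C_max = 358/(0.27 × 165 × 42.99) = 0.187 kg/m³.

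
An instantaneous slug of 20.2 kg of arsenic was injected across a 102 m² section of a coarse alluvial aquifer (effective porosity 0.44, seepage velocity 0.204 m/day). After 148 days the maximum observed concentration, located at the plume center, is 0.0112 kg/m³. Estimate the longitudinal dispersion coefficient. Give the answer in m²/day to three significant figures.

0.868 m²/day

At the plume center C_max = M/(n_e·A·√(4πDt)), so D = M²/(4πt·(n_e·A·C_max)²).
n_e·A·C_max = 0.44 × 102 × 0.0112 = 0.5027 kg/m.
D = 20.2²/(4π × 148 × 0.5027²) = 0.868 m²/day.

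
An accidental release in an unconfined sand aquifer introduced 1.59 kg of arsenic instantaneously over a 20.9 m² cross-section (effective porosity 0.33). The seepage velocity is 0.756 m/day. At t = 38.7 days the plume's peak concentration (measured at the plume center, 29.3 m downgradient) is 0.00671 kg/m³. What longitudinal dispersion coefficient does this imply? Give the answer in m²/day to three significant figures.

At the plume center C_max = M/(n_e·A·√(4πDt)), so D = M²/(4πt·(n_e·A·C_max)²).
n_e·A·C_max = 0.33 × 20.9 × 0.00671 = 0.04628 kg/m.
D = 1.59²/(4π × 38.7 × 0.04628²) = 2.43 m²/day.

2.43 m²/day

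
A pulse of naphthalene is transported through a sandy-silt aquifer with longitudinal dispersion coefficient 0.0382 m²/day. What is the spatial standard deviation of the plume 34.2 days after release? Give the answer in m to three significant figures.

Dispersive spreading gives a Gaussian with σ² = 2Dt; advection only shifts the center.
σ = √(2 × 0.0382 × 34.2) = 1.62 m.

1.62 m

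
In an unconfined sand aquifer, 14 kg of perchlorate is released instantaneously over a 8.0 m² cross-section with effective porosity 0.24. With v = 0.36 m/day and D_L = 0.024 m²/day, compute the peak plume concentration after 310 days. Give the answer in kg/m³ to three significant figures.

The peak of an instantaneous 1D plume sits at x = vt; there the Gaussian factor is 1 and C_max = M/(n_e·A·√(4πDt)), where n_e·A is the pore area the mass is dissolved in.
√(4πDt) = √(4π × 0.024 × 310) = 9.669 m, so C_max = 14/(0.24 × 8.0 × 9.669) = 0.754 kg/m³.

0.754 kg/m³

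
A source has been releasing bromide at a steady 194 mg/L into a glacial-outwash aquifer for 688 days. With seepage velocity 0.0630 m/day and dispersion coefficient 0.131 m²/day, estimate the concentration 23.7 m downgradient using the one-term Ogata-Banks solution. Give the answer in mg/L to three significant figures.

180 mg/L

For a continuous step input, C/C₀ ≈ ½·erfc((x−vt)/(2√(Dt))).
vt = 0.0630 × 688 = 43.344 m and 2√(Dt) = 2√(0.131 × 688) = 18.99 m.
Argument (x−vt)/(2√(Dt)) = (23.7 − 43.344)/18.99 = -1.034; ½·erfc(-1.034) = 0.9282.
C = 194 × 0.9282 = 180 mg/L.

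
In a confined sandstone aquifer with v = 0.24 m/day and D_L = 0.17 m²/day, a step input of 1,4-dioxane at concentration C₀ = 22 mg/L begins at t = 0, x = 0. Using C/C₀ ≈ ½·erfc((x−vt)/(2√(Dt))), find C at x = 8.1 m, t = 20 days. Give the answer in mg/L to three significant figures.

For a continuous step input, C/C₀ ≈ ½·erfc((x−vt)/(2√(Dt))).
vt = 0.24 × 20 = 4.8 m and 2√(Dt) = 2√(0.17 × 20) = 3.688 m.
Argument (x−vt)/(2√(Dt)) = (8.1 − 4.8)/3.688 = 0.8948; ½·erfc(0.8948) = 0.1029.
C = 22 × 0.1029 = 2.26 mg/L.

2.26 mg/L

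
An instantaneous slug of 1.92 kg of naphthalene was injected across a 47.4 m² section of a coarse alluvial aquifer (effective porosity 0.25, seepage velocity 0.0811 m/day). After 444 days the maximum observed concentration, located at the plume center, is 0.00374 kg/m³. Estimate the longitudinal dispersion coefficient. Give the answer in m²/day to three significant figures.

0.336 m²/day

At the plume center C_max = M/(n_e·A·√(4πDt)), so D = M²/(4πt·(n_e·A·C_max)²).
n_e·A·C_max = 0.25 × 47.4 × 0.00374 = 0.04432 kg/m.
D = 1.92²/(4π × 444 × 0.04432²) = 0.336 m²/day.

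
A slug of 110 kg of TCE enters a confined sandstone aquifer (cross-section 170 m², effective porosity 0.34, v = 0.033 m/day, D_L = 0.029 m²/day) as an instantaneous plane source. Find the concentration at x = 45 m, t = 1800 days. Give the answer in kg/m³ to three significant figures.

For an instantaneous plane source, C(x,t) = M/(n_e·A·√(4πDt)) · exp(−(x−vt)²/(4Dt)), with n_e·A the pore (flow) area.
Plume center vt = 0.033 × 1800 = 59.4 m, so the well at 45 m is 14.4 m upgradient of the peak.
√(4πDt) = 25.61 m, giving peak height M/(n_e·A·√(4πDt)) = 110/(0.34 × 170 × 25.61) = 0.07431 kg/m³.
(x−vt)²/(4Dt) = (-14.4)²/(4 × 0.029 × 1800) = 0.9931; exp(−0.9931) = 0.3704.
C = 0.07431 × 0.3704 = 0.0275 kg/m³.

0.0275 kg/m³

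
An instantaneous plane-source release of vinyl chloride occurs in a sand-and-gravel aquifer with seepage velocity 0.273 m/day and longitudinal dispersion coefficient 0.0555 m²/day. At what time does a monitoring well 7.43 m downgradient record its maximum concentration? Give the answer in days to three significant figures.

For the 1D instantaneous-source solution, setting ∂C/∂t = 0 at fixed x gives v²t² + 2Dt − x² = 0, so t = (√(D² + v²x²) − D)/v².
√(D² + v²x²) = √(0.0555² + 0.273² × 7.43²) = 2.029; v² = 0.074529.
t = (2.029 − 0.0555)/0.074529 = 26.5 days (vs. the pure-advection estimate x/v = 27.2 d).

26.5 days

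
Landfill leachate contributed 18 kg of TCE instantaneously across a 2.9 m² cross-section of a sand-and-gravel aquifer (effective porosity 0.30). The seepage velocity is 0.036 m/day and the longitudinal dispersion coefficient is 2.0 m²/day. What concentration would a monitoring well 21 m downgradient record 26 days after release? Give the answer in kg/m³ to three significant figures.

0.117 kg/m³

For an instantaneous plane source, C(x,t) = M/(n_e·A·√(4πDt)) · exp(−(x−vt)²/(4Dt)), with n_e·A the pore (flow) area.
Plume center vt = 0.036 × 26 = 0.936 m, so the well at 21 m is 20.064 m downgradient of the peak.
√(4πDt) = 25.56 m, giving peak height M/(n_e·A·√(4πDt)) = 18/(0.30 × 2.9 × 25.56) = 0.8095 kg/m³.
(x−vt)²/(4Dt) = (20.064)²/(4 × 2.0 × 26) = 1.935; exp(−1.935) = 0.1444.
C = 0.8095 × 0.1444 = 0.117 kg/m³.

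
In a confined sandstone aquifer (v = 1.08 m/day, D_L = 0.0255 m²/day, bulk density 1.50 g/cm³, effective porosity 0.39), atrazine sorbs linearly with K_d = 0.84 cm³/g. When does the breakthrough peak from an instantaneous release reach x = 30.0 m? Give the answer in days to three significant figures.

Retardation factor R = 1 + ρ_b·K_d/n = 1 + 1.50 × 0.84/0.39 = 4.231.
Sorption retards both mechanisms: v_R = v/R = 0.2553 m/day, D_R = D/R = 0.006027 m²/day.
Peak time from v_R²t² + 2D_R t − x² = 0: t = (√(D_R² + v_R²x²) − D_R)/v_R².
√(D_R² + v_R²x²) = √(0.006027² + 0.2553² × 30.0²) = 7.659; v_R² = 0.06518.
t = (7.659 − 0.006027)/0.06518 = 117 days.

117 days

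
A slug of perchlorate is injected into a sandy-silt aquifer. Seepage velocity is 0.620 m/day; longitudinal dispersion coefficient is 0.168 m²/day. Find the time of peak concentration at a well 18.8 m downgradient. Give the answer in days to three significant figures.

For the 1D instantaneous-source solution, setting ∂C/∂t = 0 at fixed x gives v²t² + 2Dt − x² = 0, so t = (√(D² + v²x²) − D)/v².
√(D² + v²x²) = √(0.168² + 0.620² × 18.8²) = 11.66; v² = 0.3844.
t = (11.66 − 0.168)/0.3844 = 29.9 days (vs. the pure-advection estimate x/v = 30.3 d).

29.9 days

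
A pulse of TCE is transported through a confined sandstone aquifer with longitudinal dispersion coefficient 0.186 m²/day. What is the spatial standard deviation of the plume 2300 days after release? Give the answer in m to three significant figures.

29.3 m

Dispersive spreading gives a Gaussian with σ² = 2Dt; advection only shifts the center.
σ = √(2 × 0.186 × 2300) = 29.3 m.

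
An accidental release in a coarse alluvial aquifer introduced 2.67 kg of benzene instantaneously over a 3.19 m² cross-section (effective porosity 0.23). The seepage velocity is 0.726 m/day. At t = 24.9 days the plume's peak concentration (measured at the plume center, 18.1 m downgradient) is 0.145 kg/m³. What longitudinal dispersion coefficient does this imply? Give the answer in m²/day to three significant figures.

2.01 m²/day

At the plume center C_max = M/(n_e·A·√(4πDt)), so D = M²/(4πt·(n_e·A·C_max)²).
n_e·A·C_max = 0.23 × 3.19 × 0.145 = 0.1064 kg/m.
D = 2.67²/(4π × 24.9 × 0.1064²) = 2.01 m²/day.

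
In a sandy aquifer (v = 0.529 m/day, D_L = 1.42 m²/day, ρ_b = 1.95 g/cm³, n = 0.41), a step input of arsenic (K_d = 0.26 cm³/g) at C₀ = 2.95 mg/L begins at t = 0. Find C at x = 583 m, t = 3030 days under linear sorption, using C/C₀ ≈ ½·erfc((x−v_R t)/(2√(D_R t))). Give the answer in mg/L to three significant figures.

Retardation factor R = 1 + ρ_b·K_d/n = 1 + 1.95 × 0.26/0.41 = 2.237.
Sorption retards both mechanisms: v_R = v/R = 0.2365 m/day, D_R = D/R = 0.6348 m²/day.
v_R·t = 0.2365 × 3030 = 716.595 m; 2√(D_R t) = 87.71 m; argument = (583 − 716.595)/87.71 = -1.523.
C = C₀ × ½·erfc(-1.523) = 2.95 × 0.9844 = 2.90 mg/L.

2.90 mg/L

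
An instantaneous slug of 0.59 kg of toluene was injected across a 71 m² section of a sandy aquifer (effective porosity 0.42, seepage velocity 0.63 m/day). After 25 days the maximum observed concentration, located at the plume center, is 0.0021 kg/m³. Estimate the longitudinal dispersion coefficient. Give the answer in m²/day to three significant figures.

0.283 m²/day

At the plume center C_max = M/(n_e·A·√(4πDt)), so D = M²/(4πt·(n_e·A·C_max)²).
n_e·A·C_max = 0.42 × 71 × 0.0021 = 0.06262 kg/m.
D = 0.59²/(4π × 25 × 0.06262²) = 0.283 m²/day.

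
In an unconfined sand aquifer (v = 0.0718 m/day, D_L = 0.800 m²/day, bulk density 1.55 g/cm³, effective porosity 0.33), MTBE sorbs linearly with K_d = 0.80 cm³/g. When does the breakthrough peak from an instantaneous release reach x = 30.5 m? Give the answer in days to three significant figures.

Retardation factor R = 1 + ρ_b·K_d/n = 1 + 1.55 × 0.80/0.33 = 4.758.
Sorption retards both mechanisms: v_R = v/R = 0.01509 m/day, D_R = D/R = 0.1681 m²/day.
Peak time from v_R²t² + 2D_R t − x² = 0: t = (√(D_R² + v_R²x²) − D_R)/v_R².
√(D_R² + v_R²x²) = √(0.1681² + 0.01509² × 30.5²) = 0.4900; v_R² = 0.0002277.
t = (0.4900 − 0.1681)/0.0002277 = 1410 days.

1410 days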